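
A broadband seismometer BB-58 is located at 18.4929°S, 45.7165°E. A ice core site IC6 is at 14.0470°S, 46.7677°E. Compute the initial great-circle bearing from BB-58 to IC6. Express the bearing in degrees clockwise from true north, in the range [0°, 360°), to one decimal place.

12.9°

Δλ = 1.0512°
y = sin Δλ · cos φ₂ = 0.017797
x = cos φ₁ sin φ₂ − sin φ₁ cos φ₂ cos Δλ = 0.077466
θ = atan2(y, x) = 12.9388° → 12.9388° (mod 360°)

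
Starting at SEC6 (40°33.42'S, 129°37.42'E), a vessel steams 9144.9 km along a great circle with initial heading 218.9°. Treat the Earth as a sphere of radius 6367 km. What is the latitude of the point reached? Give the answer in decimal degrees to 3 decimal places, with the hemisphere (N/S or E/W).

42.309°S

SEC6: φ = -40.55700°, λ = +129.62367°
δ = d/R = 9144.9/6367 = 1.436297 rad
φ₂ = arcsin(sin φ₁ cos δ + cos φ₁ sin δ cos θ)
   = arcsin(-0.65020·0.13409 + 0.75976·0.99097·-0.77824) = -42.30882°
λ₂ = λ₁ + atan2(sin θ sin δ cos φ₁, cos δ − sin φ₁ sin φ₂) = 6.91955°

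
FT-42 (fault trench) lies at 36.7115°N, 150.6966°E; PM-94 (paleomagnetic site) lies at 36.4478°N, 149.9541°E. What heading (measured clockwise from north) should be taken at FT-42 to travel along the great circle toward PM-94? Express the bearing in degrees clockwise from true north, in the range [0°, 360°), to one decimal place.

246.4°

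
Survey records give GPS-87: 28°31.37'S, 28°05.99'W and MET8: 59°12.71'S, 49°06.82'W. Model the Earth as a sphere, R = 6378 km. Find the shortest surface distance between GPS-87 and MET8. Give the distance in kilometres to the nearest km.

3773 km

GPS-87: φ = -28.52283°, λ = -28.09983°
MET8: φ = -59.21183°, λ = -49.11367°
Δφ = -30.6890°,  Δλ = -21.0138°
a = sin²(Δφ/2) + cos φ₁ cos φ₂ sin²(Δλ/2) = 0.084980
c = 2·arcsin(√a) = 0.591617 rad = 33.8972°
d = R·c = 6378 × 0.591617 = 3773.3 km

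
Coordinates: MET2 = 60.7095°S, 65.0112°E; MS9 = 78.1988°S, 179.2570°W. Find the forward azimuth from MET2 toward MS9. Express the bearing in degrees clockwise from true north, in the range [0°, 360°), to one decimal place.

161.7°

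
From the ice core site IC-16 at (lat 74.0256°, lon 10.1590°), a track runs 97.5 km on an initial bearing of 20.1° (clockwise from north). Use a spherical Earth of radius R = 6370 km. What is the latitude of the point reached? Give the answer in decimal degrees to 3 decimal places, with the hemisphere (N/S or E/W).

74.846°N

δ = d/R = 97.5/6370 = 0.015306 rad
φ₂ = arcsin(sin φ₁ cos δ + cos φ₁ sin δ cos θ)
   = arcsin(0.96138·0.99988 + 0.27521·0.01531·0.93909) = 74.84624°
λ₂ = λ₁ + atan2(sin θ sin δ cos φ₁, cos δ − sin φ₁ sin φ₂) = 11.31194°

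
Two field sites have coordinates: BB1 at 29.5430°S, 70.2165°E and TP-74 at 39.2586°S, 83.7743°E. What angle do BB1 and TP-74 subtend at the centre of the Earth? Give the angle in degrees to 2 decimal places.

14.79°

Δφ = -9.7156°,  Δλ = 13.5578°
a = sin²(Δφ/2) + cos φ₁ cos φ₂ sin²(Δλ/2) = 0.016557
c = 2·arcsin(√a) = 0.258063 rad = 14.7859°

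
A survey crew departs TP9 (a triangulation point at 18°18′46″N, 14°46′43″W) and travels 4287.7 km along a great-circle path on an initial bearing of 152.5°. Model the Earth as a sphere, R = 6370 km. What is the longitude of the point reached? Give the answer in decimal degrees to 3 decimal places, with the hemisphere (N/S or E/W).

TP9: φ = +18.31278°, λ = -14.77861°
δ = d/R = 4287.7/6370 = 0.673108 rad
φ₂ = arcsin(sin φ₁ cos δ + cos φ₁ sin δ cos θ)
   = arcsin(0.31420·0.78189 + 0.94936·0.62342·-0.88701) = -16.21855°
λ₂ = λ₁ + atan2(sin θ sin δ cos φ₁, cos δ − sin φ₁ sin φ₂) = 2.66661°

2.667°E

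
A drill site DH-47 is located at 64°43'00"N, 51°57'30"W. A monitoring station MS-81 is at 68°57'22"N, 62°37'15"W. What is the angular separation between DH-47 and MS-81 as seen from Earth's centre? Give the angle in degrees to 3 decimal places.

5.948°

DH-47: φ = +64.71667°, λ = -51.95833°
MS-81: φ = +68.95611°, λ = -62.62083°
Δφ = 4.2394°,  Δλ = -10.6625°
a = sin²(Δφ/2) + cos φ₁ cos φ₂ sin²(Δλ/2) = 0.002692
c = 2·arcsin(√a) = 0.103817 rad = 5.9483°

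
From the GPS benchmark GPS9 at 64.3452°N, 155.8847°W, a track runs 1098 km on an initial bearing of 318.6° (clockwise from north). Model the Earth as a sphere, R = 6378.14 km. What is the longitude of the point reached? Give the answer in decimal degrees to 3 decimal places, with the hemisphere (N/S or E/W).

175.916°W

δ = d/R = 1098/6378.14 = 0.172151 rad
φ₂ = arcsin(sin φ₁ cos δ + cos φ₁ sin δ cos θ)
   = arcsin(0.90142·0.98522 + 0.43295·0.17130·0.75011) = 70.68708°
λ₂ = λ₁ + atan2(sin θ sin δ cos φ₁, cos δ − sin φ₁ sin φ₂) = -175.91573°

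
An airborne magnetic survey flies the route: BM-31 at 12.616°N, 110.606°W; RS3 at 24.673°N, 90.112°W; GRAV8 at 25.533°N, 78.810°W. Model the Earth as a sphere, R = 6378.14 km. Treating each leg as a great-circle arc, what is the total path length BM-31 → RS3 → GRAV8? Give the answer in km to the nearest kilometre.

3682 km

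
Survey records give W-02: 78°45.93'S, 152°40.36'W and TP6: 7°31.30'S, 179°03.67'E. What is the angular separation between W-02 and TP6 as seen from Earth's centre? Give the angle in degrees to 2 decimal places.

72.63°

W-02: φ = -78.76550°, λ = -152.67267°
TP6: φ = -7.52167°, λ = +179.06117°
Δφ = 71.2438°,  Δλ = -28.2662°
a = sin²(Δφ/2) + cos φ₁ cos φ₂ sin²(Δλ/2) = 0.350745
c = 2·arcsin(√a) = 1.267665 rad = 72.6319°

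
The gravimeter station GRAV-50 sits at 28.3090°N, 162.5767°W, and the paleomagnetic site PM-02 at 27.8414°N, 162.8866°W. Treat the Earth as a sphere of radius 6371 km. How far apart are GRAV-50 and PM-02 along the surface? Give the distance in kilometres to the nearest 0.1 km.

60.2 km

Δφ = -0.4676°,  Δλ = -0.3099°
a = sin²(Δφ/2) + cos φ₁ cos φ₂ sin²(Δλ/2) = 0.000022
c = 2·arcsin(√a) = 0.009454 rad = 0.5417°
d = R·c = 6371 × 0.009454 = 60.2 km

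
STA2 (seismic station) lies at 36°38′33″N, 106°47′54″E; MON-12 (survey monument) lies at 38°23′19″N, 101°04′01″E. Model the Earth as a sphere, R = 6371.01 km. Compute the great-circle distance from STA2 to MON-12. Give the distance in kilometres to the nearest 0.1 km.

541.4 km

STA2: φ = +36.64250°, λ = +106.79833°
MON-12: φ = +38.38861°, λ = +101.06694°
Δφ = 1.7461°,  Δλ = -5.7314°
a = sin²(Δφ/2) + cos φ₁ cos φ₂ sin²(Δλ/2) = 0.001804
c = 2·arcsin(√a) = 0.084976 rad = 4.8688°
d = R·c = 6371.01 × 0.084976 = 541.4 km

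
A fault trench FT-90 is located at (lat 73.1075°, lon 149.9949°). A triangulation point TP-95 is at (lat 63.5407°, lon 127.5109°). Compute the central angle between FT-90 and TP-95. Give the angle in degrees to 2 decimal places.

12.51°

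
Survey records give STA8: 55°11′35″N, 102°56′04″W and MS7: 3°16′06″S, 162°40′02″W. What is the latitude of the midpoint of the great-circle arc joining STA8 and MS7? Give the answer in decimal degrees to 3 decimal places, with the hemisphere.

STA8: φ = +55.19306°, λ = -102.93444°
MS7: φ = -3.26833°, λ = -162.66722°
Bx = cos φ₂ cos Δλ = 0.503214,  By = cos φ₂ sin Δλ = -0.862279
φₘ = atan2(sin φ₁ + sin φ₂, √((cos φ₁ + Bx)² + By²)) = 29.01899°
λₘ = λ₁ + atan2(By, cos φ₁ + Bx) = -141.69358°

29.019°N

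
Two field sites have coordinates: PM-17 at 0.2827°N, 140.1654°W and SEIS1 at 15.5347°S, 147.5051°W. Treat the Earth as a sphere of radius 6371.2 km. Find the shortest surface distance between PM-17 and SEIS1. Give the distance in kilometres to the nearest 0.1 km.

Δφ = -15.8174°,  Δλ = -7.3397°
a = sin²(Δφ/2) + cos φ₁ cos φ₂ sin²(Δλ/2) = 0.022880
c = 2·arcsin(√a) = 0.303686 rad = 17.3999°
d = R·c = 6371.2 × 0.303686 = 1934.8 km

1934.8 km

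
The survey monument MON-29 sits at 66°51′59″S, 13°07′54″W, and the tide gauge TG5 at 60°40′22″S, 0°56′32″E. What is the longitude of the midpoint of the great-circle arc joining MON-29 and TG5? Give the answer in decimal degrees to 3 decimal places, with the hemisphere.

MON-29: φ = -66.86639°, λ = -13.13167°
TG5: φ = -60.67278°, λ = +0.94222°
Bx = cos φ₂ cos Δλ = 0.475094,  By = cos φ₂ sin Δλ = 0.119105
φₘ = atan2(sin φ₁ + sin φ₂, √((cos φ₁ + Bx)² + By²)) = -63.93887°
λₘ = λ₁ + atan2(By, cos φ₁ + Bx) = -5.31818°

5.318°W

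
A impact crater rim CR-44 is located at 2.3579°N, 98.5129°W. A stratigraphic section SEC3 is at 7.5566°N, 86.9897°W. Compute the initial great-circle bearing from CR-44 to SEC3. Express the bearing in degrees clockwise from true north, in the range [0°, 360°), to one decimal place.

Δλ = 11.5232°
y = sin Δλ · cos φ₂ = 0.198030
x = cos φ₁ sin φ₂ − sin φ₁ cos φ₂ cos Δλ = 0.091432
θ = atan2(y, x) = 65.2168° → 65.2168° (mod 360°)

65.2°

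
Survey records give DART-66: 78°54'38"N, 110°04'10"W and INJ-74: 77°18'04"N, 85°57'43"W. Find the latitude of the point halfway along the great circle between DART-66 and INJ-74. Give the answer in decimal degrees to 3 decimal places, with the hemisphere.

DART-66: φ = +78.91056°, λ = -110.06944°
INJ-74: φ = +77.30111°, λ = -85.96194°
Bx = cos φ₂ cos Δλ = 0.200654,  By = cos φ₂ sin Δλ = 0.089788
φₘ = atan2(sin φ₁ + sin φ₂, √((cos φ₁ + Bx)² + By²)) = 78.35969°
λₘ = λ₁ + atan2(By, cos φ₁ + Bx) = -97.19985°

78.360°N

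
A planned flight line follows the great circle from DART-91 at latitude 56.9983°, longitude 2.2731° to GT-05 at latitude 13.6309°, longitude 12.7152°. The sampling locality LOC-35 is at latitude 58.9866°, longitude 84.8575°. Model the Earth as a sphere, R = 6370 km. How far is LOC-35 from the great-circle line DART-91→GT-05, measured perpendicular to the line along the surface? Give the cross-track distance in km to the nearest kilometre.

4086 km

δ₁₃ = central angle DART-91→LOC-35 = 0.715164 rad  (haversine)
θ₁₃ = bearing DART-91→LOC-35 = 51.184°,  θ₁₂ = bearing DART-91→GT-05 = 165.337°
dₓₜ = R·arcsin(sin δ₁₃ · sin(θ₁₃ − θ₁₂)) = 6370·arcsin(0.65574·sin(-114.153°)) = -4085.845 km
|dₓₜ| = 4085.845 km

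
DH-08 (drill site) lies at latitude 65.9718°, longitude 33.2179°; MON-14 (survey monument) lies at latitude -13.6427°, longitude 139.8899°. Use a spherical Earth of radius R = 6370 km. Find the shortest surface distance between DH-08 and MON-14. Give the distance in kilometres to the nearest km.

Δφ = -79.6145°,  Δλ = 106.6720°
a = sin²(Δφ/2) + cos φ₁ cos φ₂ sin²(Δλ/2) = 0.664475
c = 2·arcsin(√a) = 1.905988 rad = 109.2051°
d = R·c = 6370 × 1.905988 = 12141.1 km

12141 km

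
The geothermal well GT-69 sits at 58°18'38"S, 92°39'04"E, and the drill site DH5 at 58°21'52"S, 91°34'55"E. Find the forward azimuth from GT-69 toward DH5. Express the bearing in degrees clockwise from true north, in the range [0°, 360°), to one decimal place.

GT-69: φ = -58.31056°, λ = +92.65111°
DH5: φ = -58.36444°, λ = +91.58194°
Δλ = -1.0692°
y = sin Δλ · cos φ₂ = -0.009787
x = cos φ₁ sin φ₂ − sin φ₁ cos φ₂ cos Δλ = -0.001018
θ = atan2(y, x) = -95.9396° → 264.0604° (mod 360°)

264.1°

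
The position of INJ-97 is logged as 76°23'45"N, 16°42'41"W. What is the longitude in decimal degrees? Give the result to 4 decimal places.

16° + 42′/60 + 41″/3600 = 16 + 0.70000 + 0.01139 = 16.7114°

16.7114°W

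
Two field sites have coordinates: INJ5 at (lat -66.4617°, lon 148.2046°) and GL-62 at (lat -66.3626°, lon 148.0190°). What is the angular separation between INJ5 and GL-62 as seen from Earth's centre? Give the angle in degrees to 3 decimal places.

0.124°

Δφ = 0.0991°,  Δλ = -0.1856°
a = sin²(Δφ/2) + cos φ₁ cos φ₂ sin²(Δλ/2) = 0.000001
c = 2·arcsin(√a) = 0.002161 rad = 0.1238°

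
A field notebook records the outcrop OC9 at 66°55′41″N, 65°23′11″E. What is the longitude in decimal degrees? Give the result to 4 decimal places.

65.3864°E

65° + 23′/60 + 11″/3600 = 65 + 0.38333 + 0.00306 = 65.3864°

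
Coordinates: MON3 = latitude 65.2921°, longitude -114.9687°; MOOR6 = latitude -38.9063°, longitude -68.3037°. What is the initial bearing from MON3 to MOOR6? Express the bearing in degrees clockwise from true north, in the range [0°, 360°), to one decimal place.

Δλ = 46.6650°
y = sin Δλ · cos φ₂ = 0.566008
x = cos φ₁ sin φ₂ − sin φ₁ cos φ₂ cos Δλ = -0.747661
θ = atan2(y, x) = 142.8729° → 142.8729° (mod 360°)

142.9°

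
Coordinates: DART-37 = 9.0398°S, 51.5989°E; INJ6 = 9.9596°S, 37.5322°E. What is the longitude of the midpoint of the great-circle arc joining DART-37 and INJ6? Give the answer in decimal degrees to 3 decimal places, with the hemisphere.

Bx = cos φ₂ cos Δλ = 0.955395,  By = cos φ₂ sin Δλ = -0.239388
φₘ = atan2(sin φ₁ + sin φ₂, √((cos φ₁ + Bx)² + By²)) = -9.57040°
λₘ = λ₁ + atan2(By, cos φ₁ + Bx) = 44.57504°

44.575°E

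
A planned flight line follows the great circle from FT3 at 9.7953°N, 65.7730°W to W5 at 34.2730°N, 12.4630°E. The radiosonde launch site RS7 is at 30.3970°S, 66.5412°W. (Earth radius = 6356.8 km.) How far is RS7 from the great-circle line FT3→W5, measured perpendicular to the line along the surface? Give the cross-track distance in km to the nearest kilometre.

3586 km

δ₁₃ = central angle FT3→RS7 = 0.701606 rad  (haversine)
θ₁₃ = bearing FT3→RS7 = 181.027°,  θ₁₂ = bearing FT3→W5 = 56.956°
dₓₜ = R·arcsin(sin δ₁₃ · sin(θ₁₃ − θ₁₂)) = 6356.8·arcsin(0.64545·sin(124.071°)) = 3585.842 km
|dₓₜ| = 3585.842 km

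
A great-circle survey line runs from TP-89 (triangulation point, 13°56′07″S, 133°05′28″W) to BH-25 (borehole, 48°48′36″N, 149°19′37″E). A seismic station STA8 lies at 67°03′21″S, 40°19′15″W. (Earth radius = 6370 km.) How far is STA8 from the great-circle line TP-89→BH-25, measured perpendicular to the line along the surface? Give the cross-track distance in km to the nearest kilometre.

1810 km

TP-89: φ = -13.93528°, λ = -133.09111°
BH-25: φ = +48.81000°, λ = +149.32694°
STA8: φ = -67.05583°, λ = -40.32083°
δ₁₃ = central angle TP-89→STA8 = 1.365879 rad  (haversine)
θ₁₃ = bearing TP-89→STA8 = 156.566°,  θ₁₂ = bearing TP-89→BH-25 = 319.927°
dₓₜ = R·arcsin(sin δ₁₃ · sin(θ₁₃ − θ₁₂)) = 6370·arcsin(0.97908·sin(-163.361°)) = -1810.085 km
|dₓₜ| = 1810.085 km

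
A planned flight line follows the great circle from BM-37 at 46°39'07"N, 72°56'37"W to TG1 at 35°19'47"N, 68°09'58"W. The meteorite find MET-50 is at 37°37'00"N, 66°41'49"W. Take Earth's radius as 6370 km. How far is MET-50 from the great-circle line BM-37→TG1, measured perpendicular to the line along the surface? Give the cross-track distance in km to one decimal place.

195.2 km

BM-37: φ = +46.65194°, λ = -72.94361°
TG1: φ = +35.32972°, λ = -68.16611°
MET-50: φ = +37.61667°, λ = -66.69694°
δ₁₃ = central angle BM-37→MET-50 = 0.177073 rad  (haversine)
θ₁₃ = bearing BM-37→MET-50 = 150.706°,  θ₁₂ = bearing BM-37→TG1 = 160.722°
dₓₜ = R·arcsin(sin δ₁₃ · sin(θ₁₃ − θ₁₂)) = 6370·arcsin(0.17615·sin(-10.016°)) = -195.184 km
|dₓₜ| = 195.184 km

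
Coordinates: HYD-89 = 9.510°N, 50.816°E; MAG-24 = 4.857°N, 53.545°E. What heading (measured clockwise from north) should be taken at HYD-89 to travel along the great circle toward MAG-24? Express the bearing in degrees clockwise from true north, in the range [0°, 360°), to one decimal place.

149.6°

Δλ = 2.7290°
y = sin Δλ · cos φ₂ = 0.047441
x = cos φ₁ sin φ₂ − sin φ₁ cos φ₂ cos Δλ = -0.080934
θ = atan2(y, x) = 149.6225° → 149.6225° (mod 360°)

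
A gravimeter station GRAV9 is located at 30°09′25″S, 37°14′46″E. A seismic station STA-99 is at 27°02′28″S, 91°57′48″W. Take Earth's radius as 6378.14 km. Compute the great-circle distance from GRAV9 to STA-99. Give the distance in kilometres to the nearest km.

GRAV9: φ = -30.15694°, λ = +37.24611°
STA-99: φ = -27.04111°, λ = -91.96333°
Δφ = 3.1158°,  Δλ = -129.2094°
a = sin²(Δφ/2) + cos φ₁ cos φ₂ sin²(Δλ/2) = 0.629225
c = 2·arcsin(√a) = 1.832214 rad = 104.9781°
d = R·c = 6378.14 × 1.832214 = 11686.1 km

11686 km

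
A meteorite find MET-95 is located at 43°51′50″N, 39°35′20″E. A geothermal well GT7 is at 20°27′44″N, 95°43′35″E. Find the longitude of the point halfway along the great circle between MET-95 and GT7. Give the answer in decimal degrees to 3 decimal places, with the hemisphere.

71.630°E

MET-95: φ = +43.86389°, λ = +39.58889°
GT7: φ = +20.46222°, λ = +95.72639°
Bx = cos φ₂ cos Δλ = 0.522044,  By = cos φ₂ sin Δλ = 0.777983
φₘ = atan2(sin φ₁ + sin φ₂, √((cos φ₁ + Bx)² + By²)) = 35.41057°
λₘ = λ₁ + atan2(By, cos φ₁ + Bx) = 71.63031°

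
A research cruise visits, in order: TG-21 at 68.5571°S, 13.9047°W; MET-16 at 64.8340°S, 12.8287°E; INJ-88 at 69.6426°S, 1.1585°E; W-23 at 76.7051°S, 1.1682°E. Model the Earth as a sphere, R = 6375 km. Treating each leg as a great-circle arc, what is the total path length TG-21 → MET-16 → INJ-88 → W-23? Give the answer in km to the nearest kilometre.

2753 km

TG-21→MET-16: c = 0.193836 rad, d = 1235.70 km
MET-16→INJ-88: c = 0.114760 rad, d = 731.60 km
INJ-88→W-23: c = 0.123264 rad, d = 785.81 km
Total = 1235.70 + 731.60 + 785.81 = 2753.11 km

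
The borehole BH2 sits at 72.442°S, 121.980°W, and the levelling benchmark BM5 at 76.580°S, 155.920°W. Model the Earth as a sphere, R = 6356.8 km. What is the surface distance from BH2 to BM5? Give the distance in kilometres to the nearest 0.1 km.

1085.2 km

Δφ = -4.1380°,  Δλ = -33.9400°
a = sin²(Δφ/2) + cos φ₁ cos φ₂ sin²(Δλ/2) = 0.007268
c = 2·arcsin(√a) = 0.170710 rad = 9.7810°
d = R·c = 6356.8 × 0.170710 = 1085.2 km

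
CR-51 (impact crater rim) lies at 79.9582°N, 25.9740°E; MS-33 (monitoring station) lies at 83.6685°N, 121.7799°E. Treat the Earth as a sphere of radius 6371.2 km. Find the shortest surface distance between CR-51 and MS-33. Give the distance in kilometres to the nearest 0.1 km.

Δφ = 3.7103°,  Δλ = 95.8059°
a = sin²(Δφ/2) + cos φ₁ cos φ₂ sin²(Δλ/2) = 0.011635
c = 2·arcsin(√a) = 0.216154 rad = 12.3847°
d = R·c = 6371.2 × 0.216154 = 1377.2 km

1377.2 km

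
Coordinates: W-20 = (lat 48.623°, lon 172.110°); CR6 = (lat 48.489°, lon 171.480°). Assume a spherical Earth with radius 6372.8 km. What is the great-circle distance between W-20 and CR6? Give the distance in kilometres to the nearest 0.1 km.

48.7 km

Δφ = -0.1340°,  Δλ = -0.6300°
a = sin²(Δφ/2) + cos φ₁ cos φ₂ sin²(Δλ/2) = 0.000015
c = 2·arcsin(√a) = 0.007644 rad = 0.4380°
d = R·c = 6372.8 × 0.007644 = 48.7 km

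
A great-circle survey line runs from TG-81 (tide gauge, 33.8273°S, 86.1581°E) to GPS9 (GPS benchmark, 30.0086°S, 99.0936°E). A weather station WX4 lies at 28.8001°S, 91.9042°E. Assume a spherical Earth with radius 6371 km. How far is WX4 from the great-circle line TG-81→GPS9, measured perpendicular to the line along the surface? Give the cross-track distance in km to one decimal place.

371.8 km

δ₁₃ = central angle TG-81→WX4 = 0.122589 rad  (haversine)
θ₁₃ = bearing TG-81→WX4 = 45.848°,  θ₁₂ = bearing TG-81→GPS9 = 74.333°
dₓₜ = R·arcsin(sin δ₁₃ · sin(θ₁₃ − θ₁₂)) = 6371·arcsin(0.12228·sin(-28.486°)) = -371.773 km
|dₓₜ| = 371.773 km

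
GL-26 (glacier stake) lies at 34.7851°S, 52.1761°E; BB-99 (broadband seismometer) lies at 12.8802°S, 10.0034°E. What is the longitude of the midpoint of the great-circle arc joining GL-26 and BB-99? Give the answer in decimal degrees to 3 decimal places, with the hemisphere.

29.202°E

Bx = cos φ₂ cos Δλ = 0.722477,  By = cos φ₂ sin Δλ = -0.654475
φₘ = atan2(sin φ₁ + sin φ₂, √((cos φ₁ + Bx)² + By²)) = -25.32248°
λₘ = λ₁ + atan2(By, cos φ₁ + Bx) = 29.20184°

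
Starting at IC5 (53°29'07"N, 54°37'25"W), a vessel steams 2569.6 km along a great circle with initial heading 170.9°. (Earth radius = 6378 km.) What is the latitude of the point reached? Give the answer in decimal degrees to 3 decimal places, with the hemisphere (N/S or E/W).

30.597°N

IC5: φ = +53.48528°, λ = -54.62361°
δ = d/R = 2569.6/6378 = 0.402885 rad
φ₂ = arcsin(sin φ₁ cos δ + cos φ₁ sin δ cos θ)
   = arcsin(0.80370·0.91993 + 0.59503·0.39207·-0.98741) = 30.59693°
λ₂ = λ₁ + atan2(sin θ sin δ cos φ₁, cos δ − sin φ₁ sin φ₂) = -50.49246°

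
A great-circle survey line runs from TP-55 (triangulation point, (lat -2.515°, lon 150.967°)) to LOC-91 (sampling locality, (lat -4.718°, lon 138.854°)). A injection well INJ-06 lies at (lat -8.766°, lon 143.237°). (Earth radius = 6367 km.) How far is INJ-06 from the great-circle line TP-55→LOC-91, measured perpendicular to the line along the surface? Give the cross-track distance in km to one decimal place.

δ₁₃ = central angle TP-55→INJ-06 = 0.172946 rad  (haversine)
θ₁₃ = bearing TP-55→INJ-06 = 230.578°,  θ₁₂ = bearing TP-55→LOC-91 = 259.327°
dₓₜ = R·arcsin(sin δ₁₃ · sin(θ₁₃ − θ₁₂)) = 6367·arcsin(0.17208·sin(-28.749°)) = -527.585 km
|dₓₜ| = 527.585 km

527.6 km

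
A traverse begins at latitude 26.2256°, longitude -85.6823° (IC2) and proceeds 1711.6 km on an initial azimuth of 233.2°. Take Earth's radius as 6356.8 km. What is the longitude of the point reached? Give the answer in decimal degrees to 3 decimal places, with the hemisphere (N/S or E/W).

98.514°W

δ = d/R = 1711.6/6356.8 = 0.269255 rad
φ₂ = arcsin(sin φ₁ cos δ + cos φ₁ sin δ cos θ)
   = arcsin(0.44191·0.96397 + 0.89706·0.26601·-0.59902) = 16.44169°
λ₂ = λ₁ + atan2(sin θ sin δ cos φ₁, cos δ − sin φ₁ sin φ₂) = -98.51393°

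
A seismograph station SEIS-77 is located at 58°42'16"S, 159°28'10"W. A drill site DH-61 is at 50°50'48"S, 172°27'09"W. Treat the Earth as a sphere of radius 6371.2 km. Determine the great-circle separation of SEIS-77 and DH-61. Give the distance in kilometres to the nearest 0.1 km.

SEIS-77: φ = -58.70444°, λ = -159.46944°
DH-61: φ = -50.84667°, λ = -172.45250°
Δφ = 7.8578°,  Δλ = -12.9831°
a = sin²(Δφ/2) + cos φ₁ cos φ₂ sin²(Δλ/2) = 0.008887
c = 2·arcsin(√a) = 0.188821 rad = 10.8187°
d = R·c = 6371.2 × 0.188821 = 1203.0 km

1203.0 km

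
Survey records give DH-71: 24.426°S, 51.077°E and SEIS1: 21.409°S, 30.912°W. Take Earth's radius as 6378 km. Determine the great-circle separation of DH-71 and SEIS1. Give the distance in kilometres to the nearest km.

8281 km

Δφ = 3.0170°,  Δλ = -81.9890°
a = sin²(Δφ/2) + cos φ₁ cos φ₂ sin²(Δλ/2) = 0.365461
c = 2·arcsin(√a) = 1.298361 rad = 74.3906°
d = R·c = 6378 × 1.298361 = 8280.9 km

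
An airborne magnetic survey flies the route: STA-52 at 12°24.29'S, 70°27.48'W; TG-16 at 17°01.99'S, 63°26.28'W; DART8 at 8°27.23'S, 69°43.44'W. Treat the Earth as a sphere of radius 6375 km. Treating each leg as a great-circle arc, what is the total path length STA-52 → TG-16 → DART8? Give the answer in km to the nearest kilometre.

2087 km

STA-52: φ = -12.40483°, λ = -70.45800°
TG-16: φ = -17.03317°, λ = -63.43800°
DART8: φ = -8.45383°, λ = -69.72400°
STA-52→TG-16: c = 0.143379 rad, d = 914.04 km
TG-16→DART8: c = 0.183976 rad, d = 1172.84 km
Total = 914.04 + 1172.84 = 2086.89 km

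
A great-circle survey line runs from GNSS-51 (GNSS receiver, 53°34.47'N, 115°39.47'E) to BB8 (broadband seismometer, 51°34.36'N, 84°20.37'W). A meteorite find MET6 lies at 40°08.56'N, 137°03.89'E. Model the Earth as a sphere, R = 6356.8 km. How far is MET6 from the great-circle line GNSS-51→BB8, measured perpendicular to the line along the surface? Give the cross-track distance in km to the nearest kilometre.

GNSS-51: φ = +53.57450°, λ = +115.65783°
BB8: φ = +51.57267°, λ = -84.33950°
MET6: φ = +40.14267°, λ = +137.06483°
δ₁₃ = central angle GNSS-51→MET6 = 0.344239 rad  (haversine)
θ₁₃ = bearing GNSS-51→MET6 = 124.233°,  θ₁₂ = bearing GNSS-51→BB8 = 12.806°
dₓₜ = R·arcsin(sin δ₁₃ · sin(θ₁₃ − θ₁₂)) = 6356.8·arcsin(0.33748·sin(111.428°)) = 2031.413 km
|dₓₜ| = 2031.413 km

2031 km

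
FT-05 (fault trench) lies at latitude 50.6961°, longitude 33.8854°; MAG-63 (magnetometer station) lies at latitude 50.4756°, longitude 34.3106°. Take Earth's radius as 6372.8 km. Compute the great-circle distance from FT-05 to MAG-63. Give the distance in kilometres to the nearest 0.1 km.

Δφ = -0.2205°,  Δλ = 0.4252°
a = sin²(Δφ/2) + cos φ₁ cos φ₂ sin²(Δλ/2) = 0.000009
c = 2·arcsin(√a) = 0.006084 rad = 0.3486°
d = R·c = 6372.8 × 0.006084 = 38.8 km

38.8 km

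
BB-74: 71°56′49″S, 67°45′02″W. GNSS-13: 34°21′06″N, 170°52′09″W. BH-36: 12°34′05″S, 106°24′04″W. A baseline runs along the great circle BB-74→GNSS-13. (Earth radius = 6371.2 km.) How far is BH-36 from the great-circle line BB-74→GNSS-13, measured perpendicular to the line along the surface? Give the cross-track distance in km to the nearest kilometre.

4591 km

BB-74: φ = -71.94694°, λ = -67.75056°
GNSS-13: φ = +34.35167°, λ = -170.86917°
BH-36: φ = -12.56806°, λ = -106.40111°
δ₁₃ = central angle BB-74→BH-36 = 1.111734 rad  (haversine)
θ₁₃ = bearing BB-74→BH-36 = 317.156°,  θ₁₂ = bearing BB-74→GNSS-13 = 269.765°
dₓₜ = R·arcsin(sin δ₁₃ · sin(θ₁₃ − θ₁₂)) = 6371.2·arcsin(0.89647·sin(47.390°)) = 4590.672 km
|dₓₜ| = 4590.672 km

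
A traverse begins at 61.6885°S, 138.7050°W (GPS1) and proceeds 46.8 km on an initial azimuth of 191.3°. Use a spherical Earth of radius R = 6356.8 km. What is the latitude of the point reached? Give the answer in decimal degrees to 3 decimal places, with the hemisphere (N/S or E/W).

62.102°S

δ = d/R = 46.8/6356.8 = 0.007362 rad
φ₂ = arcsin(sin φ₁ cos δ + cos φ₁ sin δ cos θ)
   = arcsin(-0.88038·0.99997 + 0.47426·0.00736·-0.98061) = -62.10203°
λ₂ = λ₁ + atan2(sin θ sin δ cos φ₁, cos δ − sin φ₁ sin φ₂) = -138.88165°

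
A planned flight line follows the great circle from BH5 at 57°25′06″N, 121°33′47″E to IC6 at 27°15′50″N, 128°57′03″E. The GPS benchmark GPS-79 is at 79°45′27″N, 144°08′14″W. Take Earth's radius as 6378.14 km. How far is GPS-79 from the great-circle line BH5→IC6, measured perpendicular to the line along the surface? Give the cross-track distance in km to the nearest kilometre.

1905 km

BH5: φ = +57.41833°, λ = +121.56306°
IC6: φ = +27.26389°, λ = +128.95083°
GPS-79: φ = +79.75750°, λ = -144.13722°
δ₁₃ = central angle BH5→GPS-79 = 0.605851 rad  (haversine)
θ₁₃ = bearing BH5→GPS-79 = 18.142°,  θ₁₂ = bearing BH5→IC6 = 167.026°
dₓₜ = R·arcsin(sin δ₁₃ · sin(θ₁₃ − θ₁₂)) = 6378.14·arcsin(0.56946·sin(-148.884°)) = -1905.168 km
|dₓₜ| = 1905.168 km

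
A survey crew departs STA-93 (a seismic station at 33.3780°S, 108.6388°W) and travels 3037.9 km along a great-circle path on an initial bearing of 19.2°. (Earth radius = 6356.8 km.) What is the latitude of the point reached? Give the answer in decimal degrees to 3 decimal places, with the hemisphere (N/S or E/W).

δ = d/R = 3037.9/6356.8 = 0.477898 rad
φ₂ = arcsin(sin φ₁ cos δ + cos φ₁ sin δ cos θ)
   = arcsin(-0.55016·0.88796 + 0.83506·0.45991·0.94438) = -7.22868°
λ₂ = λ₁ + atan2(sin θ sin δ cos φ₁, cos δ − sin φ₁ sin φ₂) = -99.86917°

7.229°S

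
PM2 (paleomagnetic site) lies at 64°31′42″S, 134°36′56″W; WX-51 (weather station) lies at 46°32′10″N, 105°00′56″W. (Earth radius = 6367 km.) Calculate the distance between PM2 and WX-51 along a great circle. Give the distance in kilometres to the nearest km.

PM2: φ = -64.52833°, λ = -134.61556°
WX-51: φ = +46.53611°, λ = -105.01556°
Δφ = 111.0644°,  Δλ = 29.6000°
a = sin²(Δφ/2) + cos φ₁ cos φ₂ sin²(Δλ/2) = 0.699013
c = 2·arcsin(√a) = 1.980161 rad = 113.4549°
d = R·c = 6367 × 1.980161 = 12607.7 km

12608 km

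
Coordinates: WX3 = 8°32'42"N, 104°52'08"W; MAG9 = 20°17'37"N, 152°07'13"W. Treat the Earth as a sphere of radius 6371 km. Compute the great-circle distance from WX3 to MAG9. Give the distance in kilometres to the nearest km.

5234 km

WX3: φ = +8.54500°, λ = -104.86889°
MAG9: φ = +20.29361°, λ = -152.12028°
Δφ = 11.7486°,  Δλ = -47.2514°
a = sin²(Δφ/2) + cos φ₁ cos φ₂ sin²(Δλ/2) = 0.159442
c = 2·arcsin(√a) = 0.821510 rad = 47.0691°
d = R·c = 6371 × 0.821510 = 5233.8 km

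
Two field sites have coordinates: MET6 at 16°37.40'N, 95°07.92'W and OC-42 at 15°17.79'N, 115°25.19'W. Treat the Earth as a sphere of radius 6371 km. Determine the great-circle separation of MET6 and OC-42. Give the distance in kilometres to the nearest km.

2173 km

MET6: φ = +16.62333°, λ = -95.13200°
OC-42: φ = +15.29650°, λ = -115.41983°
Δφ = -1.3268°,  Δλ = -20.2878°
a = sin²(Δφ/2) + cos φ₁ cos φ₂ sin²(Δλ/2) = 0.028803
c = 2·arcsin(√a) = 0.341082 rad = 19.5426°
d = R·c = 6371 × 0.341082 = 2173.0 km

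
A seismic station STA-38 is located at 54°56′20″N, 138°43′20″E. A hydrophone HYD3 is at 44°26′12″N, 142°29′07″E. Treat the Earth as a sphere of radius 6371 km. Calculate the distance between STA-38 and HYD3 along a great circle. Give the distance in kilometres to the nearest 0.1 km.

1198.3 km

STA-38: φ = +54.93889°, λ = +138.72222°
HYD3: φ = +44.43667°, λ = +142.48528°
Δφ = -10.5022°,  Δλ = 3.7631°
a = sin²(Δφ/2) + cos φ₁ cos φ₂ sin²(Δλ/2) = 0.008818
c = 2·arcsin(√a) = 0.188088 rad = 10.7767°
d = R·c = 6371 × 0.188088 = 1198.3 km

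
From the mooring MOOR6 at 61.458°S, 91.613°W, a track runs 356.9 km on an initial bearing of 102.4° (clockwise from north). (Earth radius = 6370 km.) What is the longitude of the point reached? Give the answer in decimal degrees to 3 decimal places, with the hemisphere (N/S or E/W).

δ = d/R = 356.9/6370 = 0.056028 rad
φ₂ = arcsin(sin φ₁ cos δ + cos φ₁ sin δ cos θ)
   = arcsin(-0.87847·0.99843 + 0.47780·0.05600·-0.21474) = -61.98616°
λ₂ = λ₁ + atan2(sin θ sin δ cos φ₁, cos δ − sin φ₁ sin φ₂) = -84.92600°

84.926°W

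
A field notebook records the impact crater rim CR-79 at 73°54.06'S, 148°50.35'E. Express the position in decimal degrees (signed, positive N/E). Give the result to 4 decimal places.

-73.9010°, +148.8392°

lat: 73.9010° S → -73.9010°
lon: 148.8392° E → +148.8392°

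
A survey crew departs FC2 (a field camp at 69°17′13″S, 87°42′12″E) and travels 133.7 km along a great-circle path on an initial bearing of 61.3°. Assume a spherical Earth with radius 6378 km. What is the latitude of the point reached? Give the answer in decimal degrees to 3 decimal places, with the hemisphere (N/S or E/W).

FC2: φ = -69.28694°, λ = +87.70333°
δ = d/R = 133.7/6378 = 0.020963 rad
φ₂ = arcsin(sin φ₁ cos δ + cos φ₁ sin δ cos θ)
   = arcsin(-0.93536·0.99978 + 0.35369·0.02096·0.48022) = -68.68526°
λ₂ = λ₁ + atan2(sin θ sin δ cos φ₁, cos δ − sin φ₁ sin φ₂) = 90.60269°

68.685°S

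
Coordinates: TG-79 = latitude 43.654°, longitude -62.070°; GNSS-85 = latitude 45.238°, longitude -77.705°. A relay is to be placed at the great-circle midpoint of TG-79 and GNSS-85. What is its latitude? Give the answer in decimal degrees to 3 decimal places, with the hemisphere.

Bx = cos φ₂ cos Δλ = 0.678108,  By = cos φ₂ sin Δλ = -0.189778
φₘ = atan2(sin φ₁ + sin φ₂, √((cos φ₁ + Bx)² + By²)) = 44.71341°
λₘ = λ₁ + atan2(By, cos φ₁ + Bx) = -69.78084°

44.713°N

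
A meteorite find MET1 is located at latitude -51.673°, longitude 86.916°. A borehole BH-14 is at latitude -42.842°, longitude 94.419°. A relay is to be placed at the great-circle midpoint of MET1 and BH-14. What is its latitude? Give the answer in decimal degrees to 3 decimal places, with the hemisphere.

47.318°S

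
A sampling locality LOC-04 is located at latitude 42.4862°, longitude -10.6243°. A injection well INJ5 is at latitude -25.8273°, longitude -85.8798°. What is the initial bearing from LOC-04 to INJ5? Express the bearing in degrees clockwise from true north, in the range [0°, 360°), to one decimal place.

241.3°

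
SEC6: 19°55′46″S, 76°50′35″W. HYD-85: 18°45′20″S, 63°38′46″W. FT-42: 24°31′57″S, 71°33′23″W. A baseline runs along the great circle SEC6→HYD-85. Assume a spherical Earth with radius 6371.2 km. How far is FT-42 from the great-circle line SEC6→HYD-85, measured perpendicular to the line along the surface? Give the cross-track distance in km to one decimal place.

SEC6: φ = -19.92944°, λ = -76.84306°
HYD-85: φ = -18.75556°, λ = -63.64611°
FT-42: φ = -24.53250°, λ = -71.55639°
δ₁₃ = central angle SEC6→FT-42 = 0.117229 rad  (haversine)
θ₁₃ = bearing SEC6→FT-42 = 134.221°,  θ₁₂ = bearing SEC6→HYD-85 = 86.833°
dₓₜ = R·arcsin(sin δ₁₃ · sin(θ₁₃ − θ₁₂)) = 6371.2·arcsin(0.11696·sin(47.388°)) = 549.100 km
|dₓₜ| = 549.100 km

549.1 km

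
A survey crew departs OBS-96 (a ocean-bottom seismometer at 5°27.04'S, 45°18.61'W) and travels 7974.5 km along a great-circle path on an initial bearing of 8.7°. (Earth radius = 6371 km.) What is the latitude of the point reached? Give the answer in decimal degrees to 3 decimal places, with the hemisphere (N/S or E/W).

OBS-96: φ = -5.45067°, λ = -45.31017°
δ = d/R = 7974.5/6371 = 1.251687 rad
φ₂ = arcsin(sin φ₁ cos δ + cos φ₁ sin δ cos θ)
   = arcsin(-0.09499·0.31372 + 0.99548·0.94952·0.98849) = 64.76224°
λ₂ = λ₁ + atan2(sin θ sin δ cos φ₁, cos δ − sin φ₁ sin φ₂) = -25.62511°

64.762°N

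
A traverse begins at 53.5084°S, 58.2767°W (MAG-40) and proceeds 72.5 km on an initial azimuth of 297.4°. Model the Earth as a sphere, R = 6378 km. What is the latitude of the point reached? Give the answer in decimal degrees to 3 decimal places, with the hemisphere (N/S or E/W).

53.205°S

δ = d/R = 72.5/6378 = 0.011367 rad
φ₂ = arcsin(sin φ₁ cos δ + cos φ₁ sin δ cos θ)
   = arcsin(-0.80394·0.99994 + 0.59470·0.01137·0.46020) = -53.20476°
λ₂ = λ₁ + atan2(sin θ sin δ cos φ₁, cos δ − sin φ₁ sin φ₂) = -59.24212°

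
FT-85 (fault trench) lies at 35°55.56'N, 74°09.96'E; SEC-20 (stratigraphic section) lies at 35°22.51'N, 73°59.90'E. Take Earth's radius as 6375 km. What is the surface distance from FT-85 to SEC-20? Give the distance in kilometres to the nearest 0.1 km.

63.1 km

FT-85: φ = +35.92600°, λ = +74.16600°
SEC-20: φ = +35.37517°, λ = +73.99833°
Δφ = -0.5508°,  Δλ = -0.1677°
a = sin²(Δφ/2) + cos φ₁ cos φ₂ sin²(Δλ/2) = 0.000025
c = 2·arcsin(√a) = 0.009904 rad = 0.5674°
d = R·c = 6375 × 0.009904 = 63.1 km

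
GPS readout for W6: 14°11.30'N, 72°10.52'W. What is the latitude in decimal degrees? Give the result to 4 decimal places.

14.1883°N

14° + 11.30′/60 = 14 + 0.18833 = 14.1883°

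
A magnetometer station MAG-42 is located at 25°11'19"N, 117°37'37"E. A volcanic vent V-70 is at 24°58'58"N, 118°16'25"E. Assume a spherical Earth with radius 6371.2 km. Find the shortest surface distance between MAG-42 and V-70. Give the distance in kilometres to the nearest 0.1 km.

69.0 km

MAG-42: φ = +25.18861°, λ = +117.62694°
V-70: φ = +24.98278°, λ = +118.27361°
Δφ = -0.2058°,  Δλ = 0.6467°
a = sin²(Δφ/2) + cos φ₁ cos φ₂ sin²(Δλ/2) = 0.000029
c = 2·arcsin(√a) = 0.010835 rad = 0.6208°
d = R·c = 6371.2 × 0.010835 = 69.0 km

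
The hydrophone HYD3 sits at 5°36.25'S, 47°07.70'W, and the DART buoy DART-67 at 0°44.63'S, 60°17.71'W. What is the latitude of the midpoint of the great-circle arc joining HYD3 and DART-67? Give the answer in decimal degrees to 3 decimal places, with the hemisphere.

3.195°S

HYD3: φ = -5.60417°, λ = -47.12833°
DART-67: φ = -0.74383°, λ = -60.29517°
Bx = cos φ₂ cos Δλ = 0.973629,  By = cos φ₂ sin Δλ = -0.227768
φₘ = atan2(sin φ₁ + sin φ₂, √((cos φ₁ + Bx)² + By²)) = -3.19502°
λₘ = λ₁ + atan2(By, cos φ₁ + Bx) = -53.72731°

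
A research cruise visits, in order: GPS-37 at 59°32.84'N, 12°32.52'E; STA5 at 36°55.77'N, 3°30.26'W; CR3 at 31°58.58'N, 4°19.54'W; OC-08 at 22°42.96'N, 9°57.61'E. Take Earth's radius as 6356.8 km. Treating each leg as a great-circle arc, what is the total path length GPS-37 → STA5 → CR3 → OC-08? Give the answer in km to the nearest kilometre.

5053 km

GPS-37: φ = +59.54733°, λ = +12.54200°
STA5: φ = +36.92950°, λ = -3.50433°
CR3: φ = +31.97633°, λ = -4.32567°
OC-08: φ = +22.71600°, λ = +9.96017°
GPS-37→STA5: c = 0.433965 rad, d = 2758.63 km
STA5→CR3: c = 0.087252 rad, d = 554.65 km
CR3→OC-08: c = 0.273724 rad, d = 1740.01 km
Total = 2758.63 + 554.65 + 1740.01 = 5053.28 km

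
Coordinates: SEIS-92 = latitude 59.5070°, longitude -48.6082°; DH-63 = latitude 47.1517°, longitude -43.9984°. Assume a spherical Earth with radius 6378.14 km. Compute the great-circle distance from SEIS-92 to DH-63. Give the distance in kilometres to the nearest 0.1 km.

1408.3 km

Δφ = -12.3553°,  Δλ = 4.6098°
a = sin²(Δφ/2) + cos φ₁ cos φ₂ sin²(Δλ/2) = 0.012138
c = 2·arcsin(√a) = 0.220797 rad = 12.6507°
d = R·c = 6378.14 × 0.220797 = 1408.3 km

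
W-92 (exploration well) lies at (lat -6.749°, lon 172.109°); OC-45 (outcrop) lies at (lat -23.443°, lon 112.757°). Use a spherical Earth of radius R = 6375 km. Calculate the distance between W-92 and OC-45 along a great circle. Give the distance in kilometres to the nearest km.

6593 km

Δφ = -16.6940°,  Δλ = -59.3520°
a = sin²(Δφ/2) + cos φ₁ cos φ₂ sin²(Δλ/2) = 0.244401
c = 2·arcsin(√a) = 1.034219 rad = 59.2564°
d = R·c = 6375 × 1.034219 = 6593.1 km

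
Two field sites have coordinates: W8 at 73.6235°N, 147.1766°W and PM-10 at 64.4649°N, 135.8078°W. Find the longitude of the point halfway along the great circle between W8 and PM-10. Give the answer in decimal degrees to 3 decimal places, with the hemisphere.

Bx = cos φ₂ cos Δλ = 0.422606,  By = cos φ₂ sin Δλ = 0.084973
φₘ = atan2(sin φ₁ + sin φ₂, √((cos φ₁ + Bx)² + By²)) = 69.13423°
λₘ = λ₁ + atan2(By, cos φ₁ + Bx) = -140.29965°

140.300°W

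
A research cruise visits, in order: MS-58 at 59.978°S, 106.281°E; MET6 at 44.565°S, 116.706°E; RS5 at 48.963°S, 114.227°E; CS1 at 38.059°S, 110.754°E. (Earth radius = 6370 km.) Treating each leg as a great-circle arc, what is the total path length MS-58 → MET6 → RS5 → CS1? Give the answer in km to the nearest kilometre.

3617 km

MS-58→MET6: c = 0.290325 rad, d = 1849.37 km
MET6→RS5: c = 0.082271 rad, d = 524.06 km
RS5→CS1: c = 0.195266 rad, d = 1243.84 km
Total = 1849.37 + 524.06 + 1243.84 = 3617.28 km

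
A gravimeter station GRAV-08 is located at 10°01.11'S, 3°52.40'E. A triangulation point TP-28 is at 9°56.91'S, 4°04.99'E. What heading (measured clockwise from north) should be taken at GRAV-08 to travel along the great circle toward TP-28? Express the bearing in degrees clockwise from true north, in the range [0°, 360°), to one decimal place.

71.3°

GRAV-08: φ = -10.01850°, λ = +3.87333°
TP-28: φ = -9.94850°, λ = +4.08317°
Δλ = 0.2098°
y = sin Δλ · cos φ₂ = 0.003607
x = cos φ₁ sin φ₂ − sin φ₁ cos φ₂ cos Δλ = 0.001221
θ = atan2(y, x) = 71.3056° → 71.3056° (mod 360°)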